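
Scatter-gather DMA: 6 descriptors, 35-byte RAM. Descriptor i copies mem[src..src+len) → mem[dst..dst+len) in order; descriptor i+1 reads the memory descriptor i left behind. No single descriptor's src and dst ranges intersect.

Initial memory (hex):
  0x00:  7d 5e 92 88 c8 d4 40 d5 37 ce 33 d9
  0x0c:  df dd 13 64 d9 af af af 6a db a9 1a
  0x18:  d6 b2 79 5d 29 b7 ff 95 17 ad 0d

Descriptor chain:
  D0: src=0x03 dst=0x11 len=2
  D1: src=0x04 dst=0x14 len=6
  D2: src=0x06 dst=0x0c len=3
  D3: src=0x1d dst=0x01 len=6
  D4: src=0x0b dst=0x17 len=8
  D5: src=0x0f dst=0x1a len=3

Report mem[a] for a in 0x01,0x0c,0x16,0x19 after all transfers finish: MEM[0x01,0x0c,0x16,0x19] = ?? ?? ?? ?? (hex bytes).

MEM[0x01,0x0c,0x16,0x19] = b7 40 40 d5

  after D0: wrote 2B at 0x11 = 88c8
  after D1: wrote 6B at 0x14 = c8d440d537ce
  after D2: wrote 3B at 0x0c = 40d537
  after D3: wrote 6B at 0x01 = b7ff9517ad0d
  after D4: wrote 8B at 0x17 = d940d53764d988c8
  after D5: wrote 3B at 0x1a = 64d988
query mem[0x01]=0xb7, mem[0x0c]=0x40, mem[0x16]=0x40, mem[0x19]=0xd5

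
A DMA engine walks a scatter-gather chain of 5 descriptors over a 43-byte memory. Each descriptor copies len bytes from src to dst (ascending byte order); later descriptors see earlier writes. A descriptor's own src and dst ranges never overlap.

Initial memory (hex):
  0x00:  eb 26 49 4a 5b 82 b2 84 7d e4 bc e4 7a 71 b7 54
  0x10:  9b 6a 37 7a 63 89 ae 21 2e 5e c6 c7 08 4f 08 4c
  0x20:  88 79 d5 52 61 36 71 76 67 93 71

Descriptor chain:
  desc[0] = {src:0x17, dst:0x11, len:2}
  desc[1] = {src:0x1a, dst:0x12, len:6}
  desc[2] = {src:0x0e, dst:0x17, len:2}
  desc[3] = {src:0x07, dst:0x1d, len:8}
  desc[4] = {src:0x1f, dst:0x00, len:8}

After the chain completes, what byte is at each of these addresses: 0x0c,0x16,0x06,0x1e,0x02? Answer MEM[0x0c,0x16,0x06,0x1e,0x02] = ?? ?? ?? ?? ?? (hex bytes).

MEM[0x0c,0x16,0x06,0x1e,0x02] = 7a 08 36 7d e4

#0 dst[0x11+2] := {0x21,0x2e}
#1 dst[0x12+6] := {0xc6,0xc7,0x08,0x4f,0x08,0x4c}
#2 dst[0x17+2] := {0xb7,0x54}
#3 dst[0x1d+8] := {0x84,0x7d,0xe4,0xbc,0xe4,0x7a,0x71,0xb7}
#4 dst[0x00+8] := {0xe4,0xbc,0xe4,0x7a,0x71,0xb7,0x36,0x71}
query mem[0x0c]=0x7a, mem[0x16]=0x08, mem[0x06]=0x36, mem[0x1e]=0x7d, mem[0x02]=0xe4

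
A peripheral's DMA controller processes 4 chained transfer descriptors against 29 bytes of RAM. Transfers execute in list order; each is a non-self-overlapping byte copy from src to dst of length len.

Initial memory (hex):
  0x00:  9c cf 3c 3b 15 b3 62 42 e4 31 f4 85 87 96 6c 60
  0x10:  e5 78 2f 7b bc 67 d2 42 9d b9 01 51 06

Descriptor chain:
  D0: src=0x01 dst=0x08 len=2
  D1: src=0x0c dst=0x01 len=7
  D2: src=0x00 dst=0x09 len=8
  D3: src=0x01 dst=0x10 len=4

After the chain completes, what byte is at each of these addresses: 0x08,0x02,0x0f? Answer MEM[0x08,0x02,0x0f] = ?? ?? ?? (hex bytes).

MEM[0x08,0x02,0x0f] = cf 96 78

[0] 0x01->0x08 len=2 : cf 3c
[1] 0x0c->0x01 len=7 : 87 96 6c 60 e5 78 2f
[2] 0x00->0x09 len=8 : 9c 87 96 6c 60 e5 78 2f
[3] 0x01->0x10 len=4 : 87 96 6c 60
query mem[0x08]=0xcf, mem[0x02]=0x96, mem[0x0f]=0x78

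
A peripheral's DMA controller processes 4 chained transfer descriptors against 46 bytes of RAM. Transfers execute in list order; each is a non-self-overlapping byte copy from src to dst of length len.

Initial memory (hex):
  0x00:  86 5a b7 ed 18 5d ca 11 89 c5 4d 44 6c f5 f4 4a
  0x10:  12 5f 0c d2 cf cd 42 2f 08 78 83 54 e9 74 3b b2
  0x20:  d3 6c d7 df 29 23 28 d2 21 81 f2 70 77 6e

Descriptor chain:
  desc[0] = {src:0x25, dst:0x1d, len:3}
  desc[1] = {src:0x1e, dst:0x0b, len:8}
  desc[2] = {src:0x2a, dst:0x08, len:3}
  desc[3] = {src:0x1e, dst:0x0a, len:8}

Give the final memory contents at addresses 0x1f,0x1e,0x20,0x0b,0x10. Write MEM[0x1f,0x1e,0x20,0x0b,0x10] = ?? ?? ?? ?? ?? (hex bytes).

D0: mem[0x1d..0x1f] <- [23 28 d2]
D1: mem[0x0b..0x12] <- [28 d2 d3 6c d7 df 29 23]
D2: mem[0x08..0x0a] <- [f2 70 77]
D3: mem[0x0a..0x11] <- [28 d2 d3 6c d7 df 29 23]
query mem[0x1f]=0xd2, mem[0x1e]=0x28, mem[0x20]=0xd3, mem[0x0b]=0xd2, mem[0x10]=0x29

MEM[0x1f,0x1e,0x20,0x0b,0x10] = d2 28 d3 d2 29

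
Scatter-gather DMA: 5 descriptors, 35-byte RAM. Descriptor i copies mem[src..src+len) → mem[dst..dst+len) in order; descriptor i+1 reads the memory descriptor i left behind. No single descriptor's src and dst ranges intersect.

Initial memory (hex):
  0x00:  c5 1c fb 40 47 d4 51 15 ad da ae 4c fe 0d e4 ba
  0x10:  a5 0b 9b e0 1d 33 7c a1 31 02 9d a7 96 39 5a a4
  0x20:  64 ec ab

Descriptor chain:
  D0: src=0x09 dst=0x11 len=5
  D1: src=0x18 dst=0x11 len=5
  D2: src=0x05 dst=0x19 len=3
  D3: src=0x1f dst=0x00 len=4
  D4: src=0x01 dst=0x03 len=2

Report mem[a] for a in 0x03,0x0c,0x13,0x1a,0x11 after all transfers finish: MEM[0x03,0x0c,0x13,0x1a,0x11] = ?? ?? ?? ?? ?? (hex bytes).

#0 dst[0x11+5] := {0xda,0xae,0x4c,0xfe,0x0d}
#1 dst[0x11+5] := {0x31,0x02,0x9d,0xa7,0x96}
#2 dst[0x19+3] := {0xd4,0x51,0x15}
#3 dst[0x00+4] := {0xa4,0x64,0xec,0xab}
#4 dst[0x03+2] := {0x64,0xec}
query mem[0x03]=0x64, mem[0x0c]=0xfe, mem[0x13]=0x9d, mem[0x1a]=0x51, mem[0x11]=0x31

MEM[0x03,0x0c,0x13,0x1a,0x11] = 64 fe 9d 51 31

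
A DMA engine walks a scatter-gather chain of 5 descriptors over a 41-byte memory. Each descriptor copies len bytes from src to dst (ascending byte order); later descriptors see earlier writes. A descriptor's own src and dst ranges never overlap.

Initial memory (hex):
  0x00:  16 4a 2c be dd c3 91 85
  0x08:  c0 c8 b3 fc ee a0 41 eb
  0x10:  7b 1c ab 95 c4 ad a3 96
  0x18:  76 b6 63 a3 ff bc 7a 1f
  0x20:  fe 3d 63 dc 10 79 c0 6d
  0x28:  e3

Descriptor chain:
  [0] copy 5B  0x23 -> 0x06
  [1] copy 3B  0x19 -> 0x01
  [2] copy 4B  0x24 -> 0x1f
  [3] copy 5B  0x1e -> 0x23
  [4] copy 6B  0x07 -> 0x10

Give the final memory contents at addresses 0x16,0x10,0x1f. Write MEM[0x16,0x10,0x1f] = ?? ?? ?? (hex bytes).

MEM[0x16,0x10,0x1f] = a3 10 10

[0] 0x23->0x06 len=5 : dc 10 79 c0 6d
[1] 0x19->0x01 len=3 : b6 63 a3
[2] 0x24->0x1f len=4 : 10 79 c0 6d
[3] 0x1e->0x23 len=5 : 7a 10 79 c0 6d
[4] 0x07->0x10 len=6 : 10 79 c0 6d fc ee
query mem[0x16]=0xa3, mem[0x10]=0x10, mem[0x1f]=0x10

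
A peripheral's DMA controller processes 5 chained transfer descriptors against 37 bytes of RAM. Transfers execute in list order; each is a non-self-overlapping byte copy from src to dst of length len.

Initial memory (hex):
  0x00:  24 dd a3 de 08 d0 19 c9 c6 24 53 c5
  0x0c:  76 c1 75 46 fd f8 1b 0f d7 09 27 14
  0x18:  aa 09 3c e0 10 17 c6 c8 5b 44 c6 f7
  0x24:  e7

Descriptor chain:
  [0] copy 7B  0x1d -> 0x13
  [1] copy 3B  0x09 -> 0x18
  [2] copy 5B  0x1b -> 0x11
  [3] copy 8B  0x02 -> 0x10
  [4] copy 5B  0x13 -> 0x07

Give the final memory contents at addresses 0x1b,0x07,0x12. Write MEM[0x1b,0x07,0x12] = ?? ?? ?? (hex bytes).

#0 dst[0x13+7] := {0x17,0xc6,0xc8,0x5b,0x44,0xc6,0xf7}
#1 dst[0x18+3] := {0x24,0x53,0xc5}
#2 dst[0x11+5] := {0xe0,0x10,0x17,0xc6,0xc8}
#3 dst[0x10+8] := {0xa3,0xde,0x08,0xd0,0x19,0xc9,0xc6,0x24}
#4 dst[0x07+5] := {0xd0,0x19,0xc9,0xc6,0x24}
query mem[0x1b]=0xe0, mem[0x07]=0xd0, mem[0x12]=0x08

MEM[0x1b,0x07,0x12] = e0 d0 08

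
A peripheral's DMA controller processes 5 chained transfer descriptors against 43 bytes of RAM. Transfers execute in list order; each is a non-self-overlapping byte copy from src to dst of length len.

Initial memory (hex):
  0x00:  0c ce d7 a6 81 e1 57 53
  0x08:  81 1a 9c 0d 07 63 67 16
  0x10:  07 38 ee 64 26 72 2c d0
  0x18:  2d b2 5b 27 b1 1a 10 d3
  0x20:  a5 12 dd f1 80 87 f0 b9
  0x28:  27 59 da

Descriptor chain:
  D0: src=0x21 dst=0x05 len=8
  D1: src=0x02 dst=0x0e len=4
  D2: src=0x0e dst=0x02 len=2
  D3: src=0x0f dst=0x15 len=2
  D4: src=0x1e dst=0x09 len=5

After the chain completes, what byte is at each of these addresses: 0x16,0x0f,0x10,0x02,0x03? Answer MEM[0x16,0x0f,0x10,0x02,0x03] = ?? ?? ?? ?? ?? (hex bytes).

[0] 0x21->0x05 len=8 : 12 dd f1 80 87 f0 b9 27
[1] 0x02->0x0e len=4 : d7 a6 81 12
[2] 0x0e->0x02 len=2 : d7 a6
[3] 0x0f->0x15 len=2 : a6 81
[4] 0x1e->0x09 len=5 : 10 d3 a5 12 dd
query mem[0x16]=0x81, mem[0x0f]=0xa6, mem[0x10]=0x81, mem[0x02]=0xd7, mem[0x03]=0xa6

MEM[0x16,0x0f,0x10,0x02,0x03] = 81 a6 81 d7 a6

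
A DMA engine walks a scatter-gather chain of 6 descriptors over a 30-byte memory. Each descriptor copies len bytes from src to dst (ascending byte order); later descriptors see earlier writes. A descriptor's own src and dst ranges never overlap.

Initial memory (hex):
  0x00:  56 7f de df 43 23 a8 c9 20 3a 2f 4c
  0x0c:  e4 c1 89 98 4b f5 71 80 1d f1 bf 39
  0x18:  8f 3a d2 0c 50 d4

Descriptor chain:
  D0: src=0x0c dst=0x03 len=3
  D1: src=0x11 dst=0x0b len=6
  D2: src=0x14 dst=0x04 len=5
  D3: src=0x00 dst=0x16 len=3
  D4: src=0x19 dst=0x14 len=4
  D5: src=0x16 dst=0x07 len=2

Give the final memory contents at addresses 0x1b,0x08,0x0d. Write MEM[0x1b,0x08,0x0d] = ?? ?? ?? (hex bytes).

MEM[0x1b,0x08,0x0d] = 0c 50 80

D0: mem[0x03..0x05] <- [e4 c1 89]
D1: mem[0x0b..0x10] <- [f5 71 80 1d f1 bf]
D2: mem[0x04..0x08] <- [1d f1 bf 39 8f]
D3: mem[0x16..0x18] <- [56 7f de]
D4: mem[0x14..0x17] <- [3a d2 0c 50]
D5: mem[0x07..0x08] <- [0c 50]
query mem[0x1b]=0x0c, mem[0x08]=0x50, mem[0x0d]=0x80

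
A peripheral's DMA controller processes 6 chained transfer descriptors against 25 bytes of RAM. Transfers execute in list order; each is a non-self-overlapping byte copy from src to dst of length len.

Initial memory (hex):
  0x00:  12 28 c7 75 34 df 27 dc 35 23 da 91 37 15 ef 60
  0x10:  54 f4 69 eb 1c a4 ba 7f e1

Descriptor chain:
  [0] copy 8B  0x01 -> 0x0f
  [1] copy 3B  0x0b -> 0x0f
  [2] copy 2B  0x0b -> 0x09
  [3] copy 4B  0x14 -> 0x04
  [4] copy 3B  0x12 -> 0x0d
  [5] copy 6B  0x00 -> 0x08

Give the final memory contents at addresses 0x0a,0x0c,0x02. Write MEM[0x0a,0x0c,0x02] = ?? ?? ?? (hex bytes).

[0] 0x01->0x0f len=8 : 28 c7 75 34 df 27 dc 35
[1] 0x0b->0x0f len=3 : 91 37 15
[2] 0x0b->0x09 len=2 : 91 37
[3] 0x14->0x04 len=4 : 27 dc 35 7f
[4] 0x12->0x0d len=3 : 34 df 27
[5] 0x00->0x08 len=6 : 12 28 c7 75 27 dc
query mem[0x0a]=0xc7, mem[0x0c]=0x27, mem[0x02]=0xc7

MEM[0x0a,0x0c,0x02] = c7 27 c7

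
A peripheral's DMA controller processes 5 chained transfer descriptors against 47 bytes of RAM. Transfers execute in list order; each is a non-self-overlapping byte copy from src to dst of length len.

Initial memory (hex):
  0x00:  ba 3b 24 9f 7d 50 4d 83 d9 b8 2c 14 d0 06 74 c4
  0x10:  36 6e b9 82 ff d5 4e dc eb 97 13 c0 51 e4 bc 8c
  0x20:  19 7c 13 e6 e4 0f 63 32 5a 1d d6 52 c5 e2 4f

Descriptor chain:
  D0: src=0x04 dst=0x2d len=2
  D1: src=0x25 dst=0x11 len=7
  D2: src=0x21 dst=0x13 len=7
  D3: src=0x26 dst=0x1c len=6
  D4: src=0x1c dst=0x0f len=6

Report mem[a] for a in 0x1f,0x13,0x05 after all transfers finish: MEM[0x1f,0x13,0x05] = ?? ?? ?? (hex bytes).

MEM[0x1f,0x13,0x05] = 1d d6 50

#0 dst[0x2d+2] := {0x7d,0x50}
#1 dst[0x11+7] := {0x0f,0x63,0x32,0x5a,0x1d,0xd6,0x52}
#2 dst[0x13+7] := {0x7c,0x13,0xe6,0xe4,0x0f,0x63,0x32}
#3 dst[0x1c+6] := {0x63,0x32,0x5a,0x1d,0xd6,0x52}
#4 dst[0x0f+6] := {0x63,0x32,0x5a,0x1d,0xd6,0x52}
query mem[0x1f]=0x1d, mem[0x13]=0xd6, mem[0x05]=0x50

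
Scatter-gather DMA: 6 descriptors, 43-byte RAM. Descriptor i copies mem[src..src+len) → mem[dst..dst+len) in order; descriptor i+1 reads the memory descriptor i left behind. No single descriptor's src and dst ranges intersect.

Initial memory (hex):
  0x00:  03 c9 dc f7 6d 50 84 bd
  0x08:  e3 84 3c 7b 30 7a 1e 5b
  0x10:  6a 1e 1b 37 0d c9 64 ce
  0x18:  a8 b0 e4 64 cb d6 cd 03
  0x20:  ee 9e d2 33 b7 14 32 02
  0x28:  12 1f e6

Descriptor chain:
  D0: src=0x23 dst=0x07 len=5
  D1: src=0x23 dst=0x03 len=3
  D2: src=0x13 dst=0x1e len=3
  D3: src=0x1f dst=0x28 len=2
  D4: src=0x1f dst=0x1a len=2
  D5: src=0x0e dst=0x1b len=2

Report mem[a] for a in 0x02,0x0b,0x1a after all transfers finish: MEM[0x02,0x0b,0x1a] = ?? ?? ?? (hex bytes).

[0] 0x23->0x07 len=5 : 33 b7 14 32 02
[1] 0x23->0x03 len=3 : 33 b7 14
[2] 0x13->0x1e len=3 : 37 0d c9
[3] 0x1f->0x28 len=2 : 0d c9
[4] 0x1f->0x1a len=2 : 0d c9
[5] 0x0e->0x1b len=2 : 1e 5b
query mem[0x02]=0xdc, mem[0x0b]=0x02, mem[0x1a]=0x0d

MEM[0x02,0x0b,0x1a] = dc 02 0d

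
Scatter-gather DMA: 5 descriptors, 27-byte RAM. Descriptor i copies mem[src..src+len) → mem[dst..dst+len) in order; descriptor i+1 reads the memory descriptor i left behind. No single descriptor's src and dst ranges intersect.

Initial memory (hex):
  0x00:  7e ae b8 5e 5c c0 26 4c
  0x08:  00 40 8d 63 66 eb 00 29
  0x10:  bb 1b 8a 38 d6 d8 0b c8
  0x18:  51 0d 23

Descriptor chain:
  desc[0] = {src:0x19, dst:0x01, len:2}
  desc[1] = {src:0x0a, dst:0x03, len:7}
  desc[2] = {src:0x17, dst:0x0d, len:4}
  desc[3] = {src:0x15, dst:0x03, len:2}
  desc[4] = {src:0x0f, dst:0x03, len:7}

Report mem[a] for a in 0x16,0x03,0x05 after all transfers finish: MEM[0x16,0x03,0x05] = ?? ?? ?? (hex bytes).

MEM[0x16,0x03,0x05] = 0b 0d 1b

#0 dst[0x01+2] := {0x0d,0x23}
#1 dst[0x03+7] := {0x8d,0x63,0x66,0xeb,0x00,0x29,0xbb}
#2 dst[0x0d+4] := {0xc8,0x51,0x0d,0x23}
#3 dst[0x03+2] := {0xd8,0x0b}
#4 dst[0x03+7] := {0x0d,0x23,0x1b,0x8a,0x38,0xd6,0xd8}
query mem[0x16]=0x0b, mem[0x03]=0x0d, mem[0x05]=0x1b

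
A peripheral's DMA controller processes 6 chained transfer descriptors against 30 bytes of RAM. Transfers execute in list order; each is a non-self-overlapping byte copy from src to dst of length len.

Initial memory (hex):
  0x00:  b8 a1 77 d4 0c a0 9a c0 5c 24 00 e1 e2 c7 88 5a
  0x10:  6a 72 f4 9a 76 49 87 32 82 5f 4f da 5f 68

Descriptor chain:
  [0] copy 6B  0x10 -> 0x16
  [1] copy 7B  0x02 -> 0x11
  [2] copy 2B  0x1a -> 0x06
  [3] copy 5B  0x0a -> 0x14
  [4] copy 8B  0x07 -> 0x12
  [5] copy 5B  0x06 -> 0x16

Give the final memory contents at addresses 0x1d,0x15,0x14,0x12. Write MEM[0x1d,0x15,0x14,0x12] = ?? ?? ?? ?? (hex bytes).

MEM[0x1d,0x15,0x14,0x12] = 68 00 24 49

[0] 0x10->0x16 len=6 : 6a 72 f4 9a 76 49
[1] 0x02->0x11 len=7 : 77 d4 0c a0 9a c0 5c
[2] 0x1a->0x06 len=2 : 76 49
[3] 0x0a->0x14 len=5 : 00 e1 e2 c7 88
[4] 0x07->0x12 len=8 : 49 5c 24 00 e1 e2 c7 88
[5] 0x06->0x16 len=5 : 76 49 5c 24 00
query mem[0x1d]=0x68, mem[0x15]=0x00, mem[0x14]=0x24, mem[0x12]=0x49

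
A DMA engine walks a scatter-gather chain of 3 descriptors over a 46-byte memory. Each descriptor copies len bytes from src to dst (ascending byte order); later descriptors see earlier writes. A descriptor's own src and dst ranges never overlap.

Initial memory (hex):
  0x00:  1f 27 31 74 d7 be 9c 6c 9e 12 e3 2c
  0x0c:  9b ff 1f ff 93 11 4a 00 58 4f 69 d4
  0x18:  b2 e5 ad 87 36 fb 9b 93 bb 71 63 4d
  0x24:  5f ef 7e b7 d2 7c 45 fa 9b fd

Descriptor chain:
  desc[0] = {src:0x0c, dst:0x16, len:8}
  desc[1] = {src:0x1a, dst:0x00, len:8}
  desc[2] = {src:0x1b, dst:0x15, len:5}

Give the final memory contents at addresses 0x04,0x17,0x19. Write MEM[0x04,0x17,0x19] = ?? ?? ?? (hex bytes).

MEM[0x04,0x17,0x19] = 9b 00 93

  after D0: wrote 8B at 0x16 = 9bff1fff93114a00
  after D1: wrote 8B at 0x00 = 93114a009b93bb71
  after D2: wrote 5B at 0x15 = 114a009b93
query mem[0x04]=0x9b, mem[0x17]=0x00, mem[0x19]=0x93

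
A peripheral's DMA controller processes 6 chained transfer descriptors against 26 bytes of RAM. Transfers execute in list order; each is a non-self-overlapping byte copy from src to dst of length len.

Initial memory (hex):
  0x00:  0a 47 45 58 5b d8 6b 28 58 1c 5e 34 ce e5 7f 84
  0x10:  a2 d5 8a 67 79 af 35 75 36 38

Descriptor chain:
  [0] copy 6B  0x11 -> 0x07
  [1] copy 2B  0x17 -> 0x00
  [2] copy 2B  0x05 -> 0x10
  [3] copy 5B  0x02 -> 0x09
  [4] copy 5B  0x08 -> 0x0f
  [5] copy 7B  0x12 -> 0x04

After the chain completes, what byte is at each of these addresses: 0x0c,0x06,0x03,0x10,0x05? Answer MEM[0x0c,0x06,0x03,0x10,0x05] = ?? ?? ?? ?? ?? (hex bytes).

MEM[0x0c,0x06,0x03,0x10,0x05] = d8 79 58 45 d8

[0] 0x11->0x07 len=6 : d5 8a 67 79 af 35
[1] 0x17->0x00 len=2 : 75 36
[2] 0x05->0x10 len=2 : d8 6b
[3] 0x02->0x09 len=5 : 45 58 5b d8 6b
[4] 0x08->0x0f len=5 : 8a 45 58 5b d8
[5] 0x12->0x04 len=7 : 5b d8 79 af 35 75 36
query mem[0x0c]=0xd8, mem[0x06]=0x79, mem[0x03]=0x58, mem[0x10]=0x45, mem[0x05]=0xd8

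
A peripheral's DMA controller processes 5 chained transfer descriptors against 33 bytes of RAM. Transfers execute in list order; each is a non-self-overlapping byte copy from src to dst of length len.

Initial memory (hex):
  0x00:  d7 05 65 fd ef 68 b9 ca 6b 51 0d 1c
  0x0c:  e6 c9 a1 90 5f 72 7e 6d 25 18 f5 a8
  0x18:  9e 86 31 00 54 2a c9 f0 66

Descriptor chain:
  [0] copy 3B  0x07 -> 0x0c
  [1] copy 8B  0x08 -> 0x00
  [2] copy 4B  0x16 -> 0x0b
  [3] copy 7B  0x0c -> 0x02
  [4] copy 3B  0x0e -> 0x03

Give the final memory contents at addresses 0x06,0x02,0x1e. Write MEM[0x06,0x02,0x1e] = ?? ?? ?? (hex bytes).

  after D0: wrote 3B at 0x0c = ca6b51
  after D1: wrote 8B at 0x00 = 6b510d1cca6b5190
  after D2: wrote 4B at 0x0b = f5a89e86
  after D3: wrote 7B at 0x02 = a89e86905f727e
  after D4: wrote 3B at 0x03 = 86905f
query mem[0x06]=0x5f, mem[0x02]=0xa8, mem[0x1e]=0xc9

MEM[0x06,0x02,0x1e] = 5f a8 c9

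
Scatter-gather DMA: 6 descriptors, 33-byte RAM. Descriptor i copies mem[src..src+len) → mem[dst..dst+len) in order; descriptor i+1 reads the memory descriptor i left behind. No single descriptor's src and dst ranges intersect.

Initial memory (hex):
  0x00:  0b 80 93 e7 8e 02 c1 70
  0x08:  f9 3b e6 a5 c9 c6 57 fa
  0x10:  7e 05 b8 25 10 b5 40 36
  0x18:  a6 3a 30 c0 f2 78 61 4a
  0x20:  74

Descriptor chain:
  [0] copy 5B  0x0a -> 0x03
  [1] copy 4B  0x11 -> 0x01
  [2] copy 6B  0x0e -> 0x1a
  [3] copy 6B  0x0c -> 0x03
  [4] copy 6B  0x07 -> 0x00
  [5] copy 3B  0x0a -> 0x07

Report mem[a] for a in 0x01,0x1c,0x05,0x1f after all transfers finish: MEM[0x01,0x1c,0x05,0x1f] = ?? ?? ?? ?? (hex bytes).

MEM[0x01,0x1c,0x05,0x1f] = 05 7e c9 25

  after D0: wrote 5B at 0x03 = e6a5c9c657
  after D1: wrote 4B at 0x01 = 05b82510
  after D2: wrote 6B at 0x1a = 57fa7e05b825
  after D3: wrote 6B at 0x03 = c9c657fa7e05
  after D4: wrote 6B at 0x00 = 7e053be6a5c9
  after D5: wrote 3B at 0x07 = e6a5c9
query mem[0x01]=0x05, mem[0x1c]=0x7e, mem[0x05]=0xc9, mem[0x1f]=0x25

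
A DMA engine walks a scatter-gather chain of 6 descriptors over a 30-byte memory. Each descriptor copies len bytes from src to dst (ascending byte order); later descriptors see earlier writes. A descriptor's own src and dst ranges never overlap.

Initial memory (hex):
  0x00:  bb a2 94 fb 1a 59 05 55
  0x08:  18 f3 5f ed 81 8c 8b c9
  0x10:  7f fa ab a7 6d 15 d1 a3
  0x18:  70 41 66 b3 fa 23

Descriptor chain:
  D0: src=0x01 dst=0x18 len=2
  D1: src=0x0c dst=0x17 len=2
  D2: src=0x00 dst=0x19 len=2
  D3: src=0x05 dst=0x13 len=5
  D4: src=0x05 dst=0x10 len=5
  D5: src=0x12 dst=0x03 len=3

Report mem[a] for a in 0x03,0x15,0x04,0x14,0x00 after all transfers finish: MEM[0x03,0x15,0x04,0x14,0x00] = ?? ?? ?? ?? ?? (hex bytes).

MEM[0x03,0x15,0x04,0x14,0x00] = 55 55 18 f3 bb

#0 dst[0x18+2] := {0xa2,0x94}
#1 dst[0x17+2] := {0x81,0x8c}
#2 dst[0x19+2] := {0xbb,0xa2}
#3 dst[0x13+5] := {0x59,0x05,0x55,0x18,0xf3}
#4 dst[0x10+5] := {0x59,0x05,0x55,0x18,0xf3}
#5 dst[0x03+3] := {0x55,0x18,0xf3}
query mem[0x03]=0x55, mem[0x15]=0x55, mem[0x04]=0x18, mem[0x14]=0xf3, mem[0x00]=0xbb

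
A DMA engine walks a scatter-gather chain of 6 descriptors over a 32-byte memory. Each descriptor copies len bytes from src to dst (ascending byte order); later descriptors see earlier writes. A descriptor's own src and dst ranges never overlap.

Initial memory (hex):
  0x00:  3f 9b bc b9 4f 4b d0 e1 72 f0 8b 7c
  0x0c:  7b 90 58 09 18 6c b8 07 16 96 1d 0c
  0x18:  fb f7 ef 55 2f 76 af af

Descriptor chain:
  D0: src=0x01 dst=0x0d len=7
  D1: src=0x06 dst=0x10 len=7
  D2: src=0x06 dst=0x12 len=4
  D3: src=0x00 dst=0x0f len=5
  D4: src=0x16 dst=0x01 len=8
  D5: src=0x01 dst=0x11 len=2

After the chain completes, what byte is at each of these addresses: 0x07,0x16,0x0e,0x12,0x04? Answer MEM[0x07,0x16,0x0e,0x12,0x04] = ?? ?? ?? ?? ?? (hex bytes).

MEM[0x07,0x16,0x0e,0x12,0x04] = 2f 7b bc 0c f7

#0 dst[0x0d+7] := {0x9b,0xbc,0xb9,0x4f,0x4b,0xd0,0xe1}
#1 dst[0x10+7] := {0xd0,0xe1,0x72,0xf0,0x8b,0x7c,0x7b}
#2 dst[0x12+4] := {0xd0,0xe1,0x72,0xf0}
#3 dst[0x0f+5] := {0x3f,0x9b,0xbc,0xb9,0x4f}
#4 dst[0x01+8] := {0x7b,0x0c,0xfb,0xf7,0xef,0x55,0x2f,0x76}
#5 dst[0x11+2] := {0x7b,0x0c}
query mem[0x07]=0x2f, mem[0x16]=0x7b, mem[0x0e]=0xbc, mem[0x12]=0x0c, mem[0x04]=0xf7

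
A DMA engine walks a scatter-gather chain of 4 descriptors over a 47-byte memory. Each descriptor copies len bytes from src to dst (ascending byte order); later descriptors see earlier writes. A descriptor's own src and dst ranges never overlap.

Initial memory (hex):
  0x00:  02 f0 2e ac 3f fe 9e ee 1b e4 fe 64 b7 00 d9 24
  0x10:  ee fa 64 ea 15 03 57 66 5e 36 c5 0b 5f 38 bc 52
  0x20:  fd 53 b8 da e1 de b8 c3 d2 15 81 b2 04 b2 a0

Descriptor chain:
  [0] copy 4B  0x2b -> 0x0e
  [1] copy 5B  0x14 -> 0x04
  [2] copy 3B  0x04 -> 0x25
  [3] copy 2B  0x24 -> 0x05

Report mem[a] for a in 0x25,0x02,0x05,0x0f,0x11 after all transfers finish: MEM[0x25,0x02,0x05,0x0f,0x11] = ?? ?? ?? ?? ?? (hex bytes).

#0 dst[0x0e+4] := {0xb2,0x04,0xb2,0xa0}
#1 dst[0x04+5] := {0x15,0x03,0x57,0x66,0x5e}
#2 dst[0x25+3] := {0x15,0x03,0x57}
#3 dst[0x05+2] := {0xe1,0x15}
query mem[0x25]=0x15, mem[0x02]=0x2e, mem[0x05]=0xe1, mem[0x0f]=0x04, mem[0x11]=0xa0

MEM[0x25,0x02,0x05,0x0f,0x11] = 15 2e e1 04 a0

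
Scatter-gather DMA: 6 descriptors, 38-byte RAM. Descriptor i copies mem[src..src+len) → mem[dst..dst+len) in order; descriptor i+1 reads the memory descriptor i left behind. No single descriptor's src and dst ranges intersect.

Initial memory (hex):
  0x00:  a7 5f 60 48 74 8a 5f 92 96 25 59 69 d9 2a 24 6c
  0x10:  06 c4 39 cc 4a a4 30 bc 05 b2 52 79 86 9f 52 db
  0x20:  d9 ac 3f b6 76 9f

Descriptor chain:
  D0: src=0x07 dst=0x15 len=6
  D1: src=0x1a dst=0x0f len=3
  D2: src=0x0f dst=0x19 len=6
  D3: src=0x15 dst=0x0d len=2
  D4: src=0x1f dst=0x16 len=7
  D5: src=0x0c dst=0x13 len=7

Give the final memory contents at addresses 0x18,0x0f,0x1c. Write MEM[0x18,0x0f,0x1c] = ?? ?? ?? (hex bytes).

  after D0: wrote 6B at 0x15 = 9296255969d9
  after D1: wrote 3B at 0x0f = d97986
  after D2: wrote 6B at 0x19 = d9798639cc4a
  after D3: wrote 2B at 0x0d = 9296
  after D4: wrote 7B at 0x16 = dbd9ac3fb6769f
  after D5: wrote 7B at 0x13 = d99296d9798639
query mem[0x18]=0x86, mem[0x0f]=0xd9, mem[0x1c]=0x9f

MEM[0x18,0x0f,0x1c] = 86 d9 9f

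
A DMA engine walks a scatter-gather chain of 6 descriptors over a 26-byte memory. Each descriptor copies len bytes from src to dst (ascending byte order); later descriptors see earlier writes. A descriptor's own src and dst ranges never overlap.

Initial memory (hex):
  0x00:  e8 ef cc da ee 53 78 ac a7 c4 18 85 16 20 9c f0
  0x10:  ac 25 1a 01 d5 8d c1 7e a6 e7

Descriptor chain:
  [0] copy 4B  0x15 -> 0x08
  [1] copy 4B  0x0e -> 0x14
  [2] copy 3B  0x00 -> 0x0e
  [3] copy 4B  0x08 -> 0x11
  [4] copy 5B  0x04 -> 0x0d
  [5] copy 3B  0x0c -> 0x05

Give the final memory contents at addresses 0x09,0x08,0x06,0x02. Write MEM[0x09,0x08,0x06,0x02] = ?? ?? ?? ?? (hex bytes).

#0 dst[0x08+4] := {0x8d,0xc1,0x7e,0xa6}
#1 dst[0x14+4] := {0x9c,0xf0,0xac,0x25}
#2 dst[0x0e+3] := {0xe8,0xef,0xcc}
#3 dst[0x11+4] := {0x8d,0xc1,0x7e,0xa6}
#4 dst[0x0d+5] := {0xee,0x53,0x78,0xac,0x8d}
#5 dst[0x05+3] := {0x16,0xee,0x53}
query mem[0x09]=0xc1, mem[0x08]=0x8d, mem[0x06]=0xee, mem[0x02]=0xcc

MEM[0x09,0x08,0x06,0x02] = c1 8d ee cc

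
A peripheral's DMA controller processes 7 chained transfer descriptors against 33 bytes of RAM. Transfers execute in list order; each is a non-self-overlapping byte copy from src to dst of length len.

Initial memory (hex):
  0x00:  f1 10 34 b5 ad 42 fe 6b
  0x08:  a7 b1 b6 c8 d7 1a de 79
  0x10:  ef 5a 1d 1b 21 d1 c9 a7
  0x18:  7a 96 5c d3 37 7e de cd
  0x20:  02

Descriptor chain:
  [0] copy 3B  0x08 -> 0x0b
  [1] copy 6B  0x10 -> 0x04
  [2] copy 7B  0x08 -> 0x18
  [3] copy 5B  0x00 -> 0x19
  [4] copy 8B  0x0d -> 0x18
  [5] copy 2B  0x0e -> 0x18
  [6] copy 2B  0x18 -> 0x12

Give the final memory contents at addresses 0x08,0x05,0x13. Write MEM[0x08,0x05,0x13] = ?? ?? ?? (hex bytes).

MEM[0x08,0x05,0x13] = 21 5a 79

#0 dst[0x0b+3] := {0xa7,0xb1,0xb6}
#1 dst[0x04+6] := {0xef,0x5a,0x1d,0x1b,0x21,0xd1}
#2 dst[0x18+7] := {0x21,0xd1,0xb6,0xa7,0xb1,0xb6,0xde}
#3 dst[0x19+5] := {0xf1,0x10,0x34,0xb5,0xef}
#4 dst[0x18+8] := {0xb6,0xde,0x79,0xef,0x5a,0x1d,0x1b,0x21}
#5 dst[0x18+2] := {0xde,0x79}
#6 dst[0x12+2] := {0xde,0x79}
query mem[0x08]=0x21, mem[0x05]=0x5a, mem[0x13]=0x79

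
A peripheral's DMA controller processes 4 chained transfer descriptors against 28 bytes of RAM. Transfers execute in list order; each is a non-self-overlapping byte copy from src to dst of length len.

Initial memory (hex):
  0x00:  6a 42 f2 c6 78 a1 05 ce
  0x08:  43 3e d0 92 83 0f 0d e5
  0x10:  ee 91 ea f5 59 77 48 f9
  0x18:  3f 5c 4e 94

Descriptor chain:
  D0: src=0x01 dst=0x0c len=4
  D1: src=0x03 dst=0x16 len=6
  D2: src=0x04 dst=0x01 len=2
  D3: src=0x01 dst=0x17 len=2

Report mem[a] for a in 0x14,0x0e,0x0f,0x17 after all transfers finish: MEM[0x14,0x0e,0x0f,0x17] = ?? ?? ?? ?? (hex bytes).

MEM[0x14,0x0e,0x0f,0x17] = 59 c6 78 78

D0: mem[0x0c..0x0f] <- [42 f2 c6 78]
D1: mem[0x16..0x1b] <- [c6 78 a1 05 ce 43]
D2: mem[0x01..0x02] <- [78 a1]
D3: mem[0x17..0x18] <- [78 a1]
query mem[0x14]=0x59, mem[0x0e]=0xc6, mem[0x0f]=0x78, mem[0x17]=0x78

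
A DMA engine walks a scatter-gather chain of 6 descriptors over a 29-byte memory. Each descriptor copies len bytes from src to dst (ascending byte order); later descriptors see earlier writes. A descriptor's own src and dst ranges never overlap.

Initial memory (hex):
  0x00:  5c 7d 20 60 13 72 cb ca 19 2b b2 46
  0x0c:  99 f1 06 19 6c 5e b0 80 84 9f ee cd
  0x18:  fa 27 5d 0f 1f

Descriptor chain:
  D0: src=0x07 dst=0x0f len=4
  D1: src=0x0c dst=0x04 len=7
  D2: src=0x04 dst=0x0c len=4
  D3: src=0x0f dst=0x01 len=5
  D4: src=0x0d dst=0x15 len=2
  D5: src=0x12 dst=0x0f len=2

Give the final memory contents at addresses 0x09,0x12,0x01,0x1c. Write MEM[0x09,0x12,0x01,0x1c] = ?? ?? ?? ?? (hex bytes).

#0 dst[0x0f+4] := {0xca,0x19,0x2b,0xb2}
#1 dst[0x04+7] := {0x99,0xf1,0x06,0xca,0x19,0x2b,0xb2}
#2 dst[0x0c+4] := {0x99,0xf1,0x06,0xca}
#3 dst[0x01+5] := {0xca,0x19,0x2b,0xb2,0x80}
#4 dst[0x15+2] := {0xf1,0x06}
#5 dst[0x0f+2] := {0xb2,0x80}
query mem[0x09]=0x2b, mem[0x12]=0xb2, mem[0x01]=0xca, mem[0x1c]=0x1f

MEM[0x09,0x12,0x01,0x1c] = 2b b2 ca 1f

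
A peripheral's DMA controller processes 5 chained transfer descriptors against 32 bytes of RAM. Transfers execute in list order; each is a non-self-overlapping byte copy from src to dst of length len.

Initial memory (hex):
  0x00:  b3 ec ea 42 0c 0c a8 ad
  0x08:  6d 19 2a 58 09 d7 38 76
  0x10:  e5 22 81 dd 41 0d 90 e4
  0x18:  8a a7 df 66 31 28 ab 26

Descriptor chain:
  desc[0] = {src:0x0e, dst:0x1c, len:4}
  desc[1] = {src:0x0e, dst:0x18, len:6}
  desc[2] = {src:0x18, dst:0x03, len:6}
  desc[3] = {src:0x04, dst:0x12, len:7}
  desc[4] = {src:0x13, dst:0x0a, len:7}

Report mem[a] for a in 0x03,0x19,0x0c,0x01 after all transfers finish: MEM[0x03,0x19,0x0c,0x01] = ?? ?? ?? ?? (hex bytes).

D0: mem[0x1c..0x1f] <- [38 76 e5 22]
D1: mem[0x18..0x1d] <- [38 76 e5 22 81 dd]
D2: mem[0x03..0x08] <- [38 76 e5 22 81 dd]
D3: mem[0x12..0x18] <- [76 e5 22 81 dd 19 2a]
D4: mem[0x0a..0x10] <- [e5 22 81 dd 19 2a 76]
query mem[0x03]=0x38, mem[0x19]=0x76, mem[0x0c]=0x81, mem[0x01]=0xec

MEM[0x03,0x19,0x0c,0x01] = 38 76 81 ec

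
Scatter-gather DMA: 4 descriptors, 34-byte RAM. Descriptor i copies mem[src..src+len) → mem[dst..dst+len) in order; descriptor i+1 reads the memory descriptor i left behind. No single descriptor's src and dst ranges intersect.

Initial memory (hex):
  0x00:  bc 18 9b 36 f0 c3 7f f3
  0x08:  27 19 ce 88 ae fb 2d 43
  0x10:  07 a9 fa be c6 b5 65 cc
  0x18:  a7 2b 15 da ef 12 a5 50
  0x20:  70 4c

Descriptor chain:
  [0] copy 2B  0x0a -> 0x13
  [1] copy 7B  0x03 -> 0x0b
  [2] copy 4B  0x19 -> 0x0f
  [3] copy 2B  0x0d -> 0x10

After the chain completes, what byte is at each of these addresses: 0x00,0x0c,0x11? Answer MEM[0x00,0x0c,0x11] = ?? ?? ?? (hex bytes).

#0 dst[0x13+2] := {0xce,0x88}
#1 dst[0x0b+7] := {0x36,0xf0,0xc3,0x7f,0xf3,0x27,0x19}
#2 dst[0x0f+4] := {0x2b,0x15,0xda,0xef}
#3 dst[0x10+2] := {0xc3,0x7f}
query mem[0x00]=0xbc, mem[0x0c]=0xf0, mem[0x11]=0x7f

MEM[0x00,0x0c,0x11] = bc f0 7f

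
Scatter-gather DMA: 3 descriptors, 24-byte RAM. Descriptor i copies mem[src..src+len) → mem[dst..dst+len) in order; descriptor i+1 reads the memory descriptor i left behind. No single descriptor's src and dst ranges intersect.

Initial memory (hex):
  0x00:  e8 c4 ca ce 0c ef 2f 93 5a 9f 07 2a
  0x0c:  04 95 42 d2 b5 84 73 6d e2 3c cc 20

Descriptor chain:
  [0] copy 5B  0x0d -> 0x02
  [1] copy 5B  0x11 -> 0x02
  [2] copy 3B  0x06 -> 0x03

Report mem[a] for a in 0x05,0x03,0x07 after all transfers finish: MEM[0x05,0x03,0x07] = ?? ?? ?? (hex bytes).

#0 dst[0x02+5] := {0x95,0x42,0xd2,0xb5,0x84}
#1 dst[0x02+5] := {0x84,0x73,0x6d,0xe2,0x3c}
#2 dst[0x03+3] := {0x3c,0x93,0x5a}
query mem[0x05]=0x5a, mem[0x03]=0x3c, mem[0x07]=0x93

MEM[0x05,0x03,0x07] = 5a 3c 93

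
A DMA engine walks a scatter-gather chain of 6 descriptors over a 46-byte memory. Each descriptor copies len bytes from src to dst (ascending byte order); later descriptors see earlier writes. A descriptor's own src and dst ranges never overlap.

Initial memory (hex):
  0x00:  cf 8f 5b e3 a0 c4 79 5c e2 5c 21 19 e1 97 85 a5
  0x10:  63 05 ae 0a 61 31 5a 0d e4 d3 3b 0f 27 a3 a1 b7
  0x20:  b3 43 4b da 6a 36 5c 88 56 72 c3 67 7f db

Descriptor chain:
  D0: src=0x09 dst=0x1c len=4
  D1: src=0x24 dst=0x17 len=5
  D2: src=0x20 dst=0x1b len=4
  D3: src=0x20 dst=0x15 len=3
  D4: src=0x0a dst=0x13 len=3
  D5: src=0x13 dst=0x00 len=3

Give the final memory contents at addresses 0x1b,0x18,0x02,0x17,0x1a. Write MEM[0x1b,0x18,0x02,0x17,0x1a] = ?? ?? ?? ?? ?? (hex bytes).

MEM[0x1b,0x18,0x02,0x17,0x1a] = b3 36 e1 4b 88

  after D0: wrote 4B at 0x1c = 5c2119e1
  after D1: wrote 5B at 0x17 = 6a365c8856
  after D2: wrote 4B at 0x1b = b3434bda
  after D3: wrote 3B at 0x15 = b3434b
  after D4: wrote 3B at 0x13 = 2119e1
  after D5: wrote 3B at 0x00 = 2119e1
query mem[0x1b]=0xb3, mem[0x18]=0x36, mem[0x02]=0xe1, mem[0x17]=0x4b, mem[0x1a]=0x88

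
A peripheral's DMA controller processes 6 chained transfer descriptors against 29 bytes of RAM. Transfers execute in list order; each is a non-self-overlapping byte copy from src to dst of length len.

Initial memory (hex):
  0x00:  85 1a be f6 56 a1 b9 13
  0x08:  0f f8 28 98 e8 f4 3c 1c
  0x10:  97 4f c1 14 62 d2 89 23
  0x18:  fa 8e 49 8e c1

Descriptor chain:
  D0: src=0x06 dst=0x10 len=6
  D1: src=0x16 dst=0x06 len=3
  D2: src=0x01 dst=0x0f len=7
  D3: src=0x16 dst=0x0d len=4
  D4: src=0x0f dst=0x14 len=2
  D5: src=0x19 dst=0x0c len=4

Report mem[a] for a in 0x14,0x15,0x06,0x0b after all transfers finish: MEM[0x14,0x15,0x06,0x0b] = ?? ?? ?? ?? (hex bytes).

[0] 0x06->0x10 len=6 : b9 13 0f f8 28 98
[1] 0x16->0x06 len=3 : 89 23 fa
[2] 0x01->0x0f len=7 : 1a be f6 56 a1 89 23
[3] 0x16->0x0d len=4 : 89 23 fa 8e
[4] 0x0f->0x14 len=2 : fa 8e
[5] 0x19->0x0c len=4 : 8e 49 8e c1
query mem[0x14]=0xfa, mem[0x15]=0x8e, mem[0x06]=0x89, mem[0x0b]=0x98

MEM[0x14,0x15,0x06,0x0b] = fa 8e 89 98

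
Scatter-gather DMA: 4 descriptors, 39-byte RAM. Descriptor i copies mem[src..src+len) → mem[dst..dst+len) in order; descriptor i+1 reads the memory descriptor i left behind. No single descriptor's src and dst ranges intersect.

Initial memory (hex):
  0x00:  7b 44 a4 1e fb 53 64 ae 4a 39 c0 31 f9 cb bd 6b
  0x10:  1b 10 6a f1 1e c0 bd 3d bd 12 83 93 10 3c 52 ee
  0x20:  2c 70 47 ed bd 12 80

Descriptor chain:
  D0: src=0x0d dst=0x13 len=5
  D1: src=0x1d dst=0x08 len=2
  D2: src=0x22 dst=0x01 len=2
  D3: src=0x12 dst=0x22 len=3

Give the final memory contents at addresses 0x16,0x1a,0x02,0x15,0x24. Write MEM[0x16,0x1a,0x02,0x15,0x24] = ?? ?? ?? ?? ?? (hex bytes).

MEM[0x16,0x1a,0x02,0x15,0x24] = 1b 83 ed 6b bd

D0: mem[0x13..0x17] <- [cb bd 6b 1b 10]
D1: mem[0x08..0x09] <- [3c 52]
D2: mem[0x01..0x02] <- [47 ed]
D3: mem[0x22..0x24] <- [6a cb bd]
query mem[0x16]=0x1b, mem[0x1a]=0x83, mem[0x02]=0xed, mem[0x15]=0x6b, mem[0x24]=0xbd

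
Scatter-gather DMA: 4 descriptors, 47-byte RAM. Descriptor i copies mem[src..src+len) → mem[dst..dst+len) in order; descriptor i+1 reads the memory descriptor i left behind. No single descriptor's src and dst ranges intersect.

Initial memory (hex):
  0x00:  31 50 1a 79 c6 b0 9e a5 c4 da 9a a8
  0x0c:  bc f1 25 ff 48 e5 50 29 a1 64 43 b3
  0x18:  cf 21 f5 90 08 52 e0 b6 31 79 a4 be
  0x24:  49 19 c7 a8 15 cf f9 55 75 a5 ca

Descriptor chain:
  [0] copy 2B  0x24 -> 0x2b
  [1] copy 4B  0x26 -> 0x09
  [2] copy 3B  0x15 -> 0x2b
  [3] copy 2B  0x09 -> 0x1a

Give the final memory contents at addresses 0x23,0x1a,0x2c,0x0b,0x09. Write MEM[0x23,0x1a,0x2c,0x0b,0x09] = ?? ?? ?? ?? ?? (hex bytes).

MEM[0x23,0x1a,0x2c,0x0b,0x09] = be c7 43 15 c7

  after D0: wrote 2B at 0x2b = 4919
  after D1: wrote 4B at 0x09 = c7a815cf
  after D2: wrote 3B at 0x2b = 6443b3
  after D3: wrote 2B at 0x1a = c7a8
query mem[0x23]=0xbe, mem[0x1a]=0xc7, mem[0x2c]=0x43, mem[0x0b]=0x15, mem[0x09]=0xc7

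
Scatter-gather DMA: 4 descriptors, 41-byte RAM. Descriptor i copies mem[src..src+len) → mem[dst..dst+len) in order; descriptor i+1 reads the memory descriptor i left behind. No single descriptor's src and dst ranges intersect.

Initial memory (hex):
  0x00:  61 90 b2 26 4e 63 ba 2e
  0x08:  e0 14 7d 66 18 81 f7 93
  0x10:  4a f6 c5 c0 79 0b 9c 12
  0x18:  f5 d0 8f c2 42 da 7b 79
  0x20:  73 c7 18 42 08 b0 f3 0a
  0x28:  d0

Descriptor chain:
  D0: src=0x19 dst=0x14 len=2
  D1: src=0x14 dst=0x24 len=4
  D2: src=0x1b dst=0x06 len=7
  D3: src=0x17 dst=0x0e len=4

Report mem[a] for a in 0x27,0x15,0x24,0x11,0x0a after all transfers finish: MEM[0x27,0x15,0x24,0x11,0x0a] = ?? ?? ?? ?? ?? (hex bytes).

D0: mem[0x14..0x15] <- [d0 8f]
D1: mem[0x24..0x27] <- [d0 8f 9c 12]
D2: mem[0x06..0x0c] <- [c2 42 da 7b 79 73 c7]
D3: mem[0x0e..0x11] <- [12 f5 d0 8f]
query mem[0x27]=0x12, mem[0x15]=0x8f, mem[0x24]=0xd0, mem[0x11]=0x8f, mem[0x0a]=0x79

MEM[0x27,0x15,0x24,0x11,0x0a] = 12 8f d0 8f 79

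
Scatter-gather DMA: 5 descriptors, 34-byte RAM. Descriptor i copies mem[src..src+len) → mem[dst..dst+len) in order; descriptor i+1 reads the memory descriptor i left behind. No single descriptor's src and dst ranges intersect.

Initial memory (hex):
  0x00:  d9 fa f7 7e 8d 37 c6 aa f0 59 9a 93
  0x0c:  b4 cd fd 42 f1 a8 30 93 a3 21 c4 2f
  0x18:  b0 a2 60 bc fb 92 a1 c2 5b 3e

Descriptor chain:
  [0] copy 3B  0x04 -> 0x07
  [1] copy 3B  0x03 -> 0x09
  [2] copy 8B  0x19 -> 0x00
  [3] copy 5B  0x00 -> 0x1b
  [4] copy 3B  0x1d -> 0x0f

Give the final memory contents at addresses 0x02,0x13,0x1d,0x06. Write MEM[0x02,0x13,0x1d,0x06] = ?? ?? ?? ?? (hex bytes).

MEM[0x02,0x13,0x1d,0x06] = bc 93 bc c2

#0 dst[0x07+3] := {0x8d,0x37,0xc6}
#1 dst[0x09+3] := {0x7e,0x8d,0x37}
#2 dst[0x00+8] := {0xa2,0x60,0xbc,0xfb,0x92,0xa1,0xc2,0x5b}
#3 dst[0x1b+5] := {0xa2,0x60,0xbc,0xfb,0x92}
#4 dst[0x0f+3] := {0xbc,0xfb,0x92}
query mem[0x02]=0xbc, mem[0x13]=0x93, mem[0x1d]=0xbc, mem[0x06]=0xc2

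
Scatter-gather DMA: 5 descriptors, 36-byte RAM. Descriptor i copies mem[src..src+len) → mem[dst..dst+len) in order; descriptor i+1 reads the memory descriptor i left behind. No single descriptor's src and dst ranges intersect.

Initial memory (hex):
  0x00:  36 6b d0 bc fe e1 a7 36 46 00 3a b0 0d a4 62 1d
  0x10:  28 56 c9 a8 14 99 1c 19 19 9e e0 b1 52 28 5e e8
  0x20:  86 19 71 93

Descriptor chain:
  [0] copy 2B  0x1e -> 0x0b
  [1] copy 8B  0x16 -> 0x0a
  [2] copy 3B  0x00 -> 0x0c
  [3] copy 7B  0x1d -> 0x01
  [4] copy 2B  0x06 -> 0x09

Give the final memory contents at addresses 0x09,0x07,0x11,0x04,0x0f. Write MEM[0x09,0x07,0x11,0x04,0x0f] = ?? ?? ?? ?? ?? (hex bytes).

D0: mem[0x0b..0x0c] <- [5e e8]
D1: mem[0x0a..0x11] <- [1c 19 19 9e e0 b1 52 28]
D2: mem[0x0c..0x0e] <- [36 6b d0]
D3: mem[0x01..0x07] <- [28 5e e8 86 19 71 93]
D4: mem[0x09..0x0a] <- [71 93]
query mem[0x09]=0x71, mem[0x07]=0x93, mem[0x11]=0x28, mem[0x04]=0x86, mem[0x0f]=0xb1

MEM[0x09,0x07,0x11,0x04,0x0f] = 71 93 28 86 b1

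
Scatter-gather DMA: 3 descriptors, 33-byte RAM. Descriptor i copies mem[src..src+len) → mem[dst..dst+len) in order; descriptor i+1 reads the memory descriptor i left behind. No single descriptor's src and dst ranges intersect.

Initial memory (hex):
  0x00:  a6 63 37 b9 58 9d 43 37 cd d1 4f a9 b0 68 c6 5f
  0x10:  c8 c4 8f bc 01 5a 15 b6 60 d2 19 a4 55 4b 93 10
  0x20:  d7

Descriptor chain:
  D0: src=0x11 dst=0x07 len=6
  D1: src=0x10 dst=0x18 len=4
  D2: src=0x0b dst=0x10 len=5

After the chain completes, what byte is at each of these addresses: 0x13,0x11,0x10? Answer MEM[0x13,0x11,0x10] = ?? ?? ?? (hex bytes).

MEM[0x13,0x11,0x10] = c6 15 5a

#0 dst[0x07+6] := {0xc4,0x8f,0xbc,0x01,0x5a,0x15}
#1 dst[0x18+4] := {0xc8,0xc4,0x8f,0xbc}
#2 dst[0x10+5] := {0x5a,0x15,0x68,0xc6,0x5f}
query mem[0x13]=0xc6, mem[0x11]=0x15, mem[0x10]=0x5a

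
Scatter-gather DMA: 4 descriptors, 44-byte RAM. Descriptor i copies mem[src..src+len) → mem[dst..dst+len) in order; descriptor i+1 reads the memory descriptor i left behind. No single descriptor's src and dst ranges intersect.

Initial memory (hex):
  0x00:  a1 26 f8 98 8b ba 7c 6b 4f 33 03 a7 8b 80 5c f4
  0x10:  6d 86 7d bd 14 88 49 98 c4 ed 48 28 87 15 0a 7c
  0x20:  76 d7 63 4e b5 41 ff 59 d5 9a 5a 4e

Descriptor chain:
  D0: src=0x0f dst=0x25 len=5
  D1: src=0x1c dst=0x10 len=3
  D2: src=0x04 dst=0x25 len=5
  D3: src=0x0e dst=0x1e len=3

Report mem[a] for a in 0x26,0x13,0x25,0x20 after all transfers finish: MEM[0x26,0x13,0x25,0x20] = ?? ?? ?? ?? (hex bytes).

MEM[0x26,0x13,0x25,0x20] = ba bd 8b 87

  after D0: wrote 5B at 0x25 = f46d867dbd
  after D1: wrote 3B at 0x10 = 87150a
  after D2: wrote 5B at 0x25 = 8bba7c6b4f
  after D3: wrote 3B at 0x1e = 5cf487
query mem[0x26]=0xba, mem[0x13]=0xbd, mem[0x25]=0x8b, mem[0x20]=0x87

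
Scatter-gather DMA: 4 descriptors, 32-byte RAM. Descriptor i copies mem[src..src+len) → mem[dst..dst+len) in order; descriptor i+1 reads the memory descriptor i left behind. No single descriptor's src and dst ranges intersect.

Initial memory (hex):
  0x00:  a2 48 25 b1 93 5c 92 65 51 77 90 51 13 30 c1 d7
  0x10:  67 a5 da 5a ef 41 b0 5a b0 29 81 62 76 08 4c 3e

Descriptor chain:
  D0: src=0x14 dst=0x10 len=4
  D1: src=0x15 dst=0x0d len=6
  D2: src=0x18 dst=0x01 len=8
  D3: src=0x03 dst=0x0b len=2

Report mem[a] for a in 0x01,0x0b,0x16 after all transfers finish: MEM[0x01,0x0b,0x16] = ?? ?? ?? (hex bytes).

MEM[0x01,0x0b,0x16] = b0 81 b0

D0: mem[0x10..0x13] <- [ef 41 b0 5a]
D1: mem[0x0d..0x12] <- [41 b0 5a b0 29 81]
D2: mem[0x01..0x08] <- [b0 29 81 62 76 08 4c 3e]
D3: mem[0x0b..0x0c] <- [81 62]
query mem[0x01]=0xb0, mem[0x0b]=0x81, mem[0x16]=0xb0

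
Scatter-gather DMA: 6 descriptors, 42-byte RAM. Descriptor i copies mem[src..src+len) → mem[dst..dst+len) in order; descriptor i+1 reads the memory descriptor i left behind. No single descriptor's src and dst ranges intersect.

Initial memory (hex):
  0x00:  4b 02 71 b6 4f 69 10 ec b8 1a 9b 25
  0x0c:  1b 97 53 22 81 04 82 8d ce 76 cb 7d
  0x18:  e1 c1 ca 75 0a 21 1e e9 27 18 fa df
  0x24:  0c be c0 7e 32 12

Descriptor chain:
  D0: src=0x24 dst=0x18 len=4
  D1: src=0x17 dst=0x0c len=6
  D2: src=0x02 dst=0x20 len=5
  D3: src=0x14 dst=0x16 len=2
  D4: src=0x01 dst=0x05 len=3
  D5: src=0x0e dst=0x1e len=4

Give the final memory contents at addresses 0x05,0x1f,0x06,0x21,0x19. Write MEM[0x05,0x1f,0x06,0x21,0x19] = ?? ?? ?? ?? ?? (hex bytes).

MEM[0x05,0x1f,0x06,0x21,0x19] = 02 c0 71 0a be

#0 dst[0x18+4] := {0x0c,0xbe,0xc0,0x7e}
#1 dst[0x0c+6] := {0x7d,0x0c,0xbe,0xc0,0x7e,0x0a}
#2 dst[0x20+5] := {0x71,0xb6,0x4f,0x69,0x10}
#3 dst[0x16+2] := {0xce,0x76}
#4 dst[0x05+3] := {0x02,0x71,0xb6}
#5 dst[0x1e+4] := {0xbe,0xc0,0x7e,0x0a}
query mem[0x05]=0x02, mem[0x1f]=0xc0, mem[0x06]=0x71, mem[0x21]=0x0a, mem[0x19]=0xbe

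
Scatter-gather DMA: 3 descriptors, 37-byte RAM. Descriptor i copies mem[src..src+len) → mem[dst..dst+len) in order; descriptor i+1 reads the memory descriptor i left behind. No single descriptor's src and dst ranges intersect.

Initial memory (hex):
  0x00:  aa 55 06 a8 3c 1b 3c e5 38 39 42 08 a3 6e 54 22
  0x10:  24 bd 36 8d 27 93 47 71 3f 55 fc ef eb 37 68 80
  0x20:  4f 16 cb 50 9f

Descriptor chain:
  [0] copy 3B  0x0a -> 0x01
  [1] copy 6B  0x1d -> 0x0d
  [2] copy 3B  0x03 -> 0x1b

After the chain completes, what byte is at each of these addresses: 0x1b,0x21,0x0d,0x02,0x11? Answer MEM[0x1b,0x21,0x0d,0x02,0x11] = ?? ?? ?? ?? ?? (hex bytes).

  after D0: wrote 3B at 0x01 = 4208a3
  after D1: wrote 6B at 0x0d = 3768804f16cb
  after D2: wrote 3B at 0x1b = a33c1b
query mem[0x1b]=0xa3, mem[0x21]=0x16, mem[0x0d]=0x37, mem[0x02]=0x08, mem[0x11]=0x16

MEM[0x1b,0x21,0x0d,0x02,0x11] = a3 16 37 08 16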